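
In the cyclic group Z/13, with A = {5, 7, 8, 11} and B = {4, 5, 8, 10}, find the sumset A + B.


Work in Z/13Z: reduce every sum a + b modulo 13.
Enumerate all 16 pairs:
a = 5: 5+4=9, 5+5=10, 5+8=0, 5+10=2
a = 7: 7+4=11, 7+5=12, 7+8=2, 7+10=4
a = 8: 8+4=12, 8+5=0, 8+8=3, 8+10=5
a = 11: 11+4=2, 11+5=3, 11+8=6, 11+10=8
Distinct residues collected: {0, 2, 3, 4, 5, 6, 8, 9, 10, 11, 12}
|A + B| = 11 (out of 13 total residues).

A + B = {0, 2, 3, 4, 5, 6, 8, 9, 10, 11, 12}


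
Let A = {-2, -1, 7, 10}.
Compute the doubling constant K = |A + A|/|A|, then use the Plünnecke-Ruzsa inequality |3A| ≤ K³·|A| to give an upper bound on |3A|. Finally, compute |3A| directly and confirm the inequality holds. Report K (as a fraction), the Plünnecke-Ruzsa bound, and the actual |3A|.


|A| = 4.
Step 1: Compute A + A by enumerating all 16 pairs.
A + A = {-4, -3, -2, 5, 6, 8, 9, 14, 17, 20}, so |A + A| = 10.
Step 2: Doubling constant K = |A + A|/|A| = 10/4 = 10/4 ≈ 2.5000.
Step 3: Plünnecke-Ruzsa gives |3A| ≤ K³·|A| = (2.5000)³ · 4 ≈ 62.5000.
Step 4: Compute 3A = A + A + A directly by enumerating all triples (a,b,c) ∈ A³; |3A| = 20.
Step 5: Check 20 ≤ 62.5000? Yes ✓.

K = 10/4, Plünnecke-Ruzsa bound K³|A| ≈ 62.5000, |3A| = 20, inequality holds.


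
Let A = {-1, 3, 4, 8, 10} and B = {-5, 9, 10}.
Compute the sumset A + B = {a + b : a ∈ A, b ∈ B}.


A + B = {a + b : a ∈ A, b ∈ B}.
Enumerate all |A|·|B| = 5·3 = 15 pairs (a, b) and collect distinct sums.
a = -1: -1+-5=-6, -1+9=8, -1+10=9
a = 3: 3+-5=-2, 3+9=12, 3+10=13
a = 4: 4+-5=-1, 4+9=13, 4+10=14
a = 8: 8+-5=3, 8+9=17, 8+10=18
a = 10: 10+-5=5, 10+9=19, 10+10=20
Collecting distinct sums: A + B = {-6, -2, -1, 3, 5, 8, 9, 12, 13, 14, 17, 18, 19, 20}
|A + B| = 14

A + B = {-6, -2, -1, 3, 5, 8, 9, 12, 13, 14, 17, 18, 19, 20}


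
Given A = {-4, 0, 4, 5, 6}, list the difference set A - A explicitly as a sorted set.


A - A = {a - a' : a, a' ∈ A}.
Compute a - a' for each ordered pair (a, a'):
a = -4: -4--4=0, -4-0=-4, -4-4=-8, -4-5=-9, -4-6=-10
a = 0: 0--4=4, 0-0=0, 0-4=-4, 0-5=-5, 0-6=-6
a = 4: 4--4=8, 4-0=4, 4-4=0, 4-5=-1, 4-6=-2
a = 5: 5--4=9, 5-0=5, 5-4=1, 5-5=0, 5-6=-1
a = 6: 6--4=10, 6-0=6, 6-4=2, 6-5=1, 6-6=0
Collecting distinct values (and noting 0 appears from a-a):
A - A = {-10, -9, -8, -6, -5, -4, -2, -1, 0, 1, 2, 4, 5, 6, 8, 9, 10}
|A - A| = 17

A - A = {-10, -9, -8, -6, -5, -4, -2, -1, 0, 1, 2, 4, 5, 6, 8, 9, 10}


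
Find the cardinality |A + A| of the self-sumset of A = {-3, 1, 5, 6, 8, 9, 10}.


A + A = {a + a' : a, a' ∈ A}; |A| = 7.
General bounds: 2|A| - 1 ≤ |A + A| ≤ |A|(|A|+1)/2, i.e. 13 ≤ |A + A| ≤ 28.
Lower bound 2|A|-1 is attained iff A is an arithmetic progression.
Enumerate sums a + a' for a ≤ a' (symmetric, so this suffices):
a = -3: -3+-3=-6, -3+1=-2, -3+5=2, -3+6=3, -3+8=5, -3+9=6, -3+10=7
a = 1: 1+1=2, 1+5=6, 1+6=7, 1+8=9, 1+9=10, 1+10=11
a = 5: 5+5=10, 5+6=11, 5+8=13, 5+9=14, 5+10=15
a = 6: 6+6=12, 6+8=14, 6+9=15, 6+10=16
a = 8: 8+8=16, 8+9=17, 8+10=18
a = 9: 9+9=18, 9+10=19
a = 10: 10+10=20
Distinct sums: {-6, -2, 2, 3, 5, 6, 7, 9, 10, 11, 12, 13, 14, 15, 16, 17, 18, 19, 20}
|A + A| = 19

|A + A| = 19


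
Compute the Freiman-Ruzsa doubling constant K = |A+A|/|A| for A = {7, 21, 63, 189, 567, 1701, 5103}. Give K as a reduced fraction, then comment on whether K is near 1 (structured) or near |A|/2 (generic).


|A| = 7.
Compute A + A by enumerating all 49 pairs.
A + A = {14, 28, 42, 70, 84, 126, 196, 210, 252, 378, 574, 588, 630, 756, 1134, 1708, 1722, 1764, 1890, 2268, 3402, 5110, 5124, 5166, 5292, 5670, 6804, 10206}, so |A + A| = 28.
K = |A + A| / |A| = 28/7 = 4/1 ≈ 4.0000.
Reference: AP of size 7 gives K = 13/7 ≈ 1.8571; a fully generic set of size 7 gives K ≈ 4.0000.

|A| = 7, |A + A| = 28, K = 28/7 = 4/1.


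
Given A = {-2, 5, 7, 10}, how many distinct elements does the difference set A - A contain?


A - A = {a - a' : a, a' ∈ A}; |A| = 4.
Bounds: 2|A|-1 ≤ |A - A| ≤ |A|² - |A| + 1, i.e. 7 ≤ |A - A| ≤ 13.
Note: 0 ∈ A - A always (from a - a). The set is symmetric: if d ∈ A - A then -d ∈ A - A.
Enumerate nonzero differences d = a - a' with a > a' (then include -d):
Positive differences: {2, 3, 5, 7, 9, 12}
Full difference set: {0} ∪ (positive diffs) ∪ (negative diffs).
|A - A| = 1 + 2·6 = 13 (matches direct enumeration: 13).

|A - A| = 13


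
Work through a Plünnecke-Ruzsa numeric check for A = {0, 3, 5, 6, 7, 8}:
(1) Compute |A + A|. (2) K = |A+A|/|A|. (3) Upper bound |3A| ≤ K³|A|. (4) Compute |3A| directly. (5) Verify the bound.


|A| = 6.
Step 1: Compute A + A by enumerating all 36 pairs.
A + A = {0, 3, 5, 6, 7, 8, 9, 10, 11, 12, 13, 14, 15, 16}, so |A + A| = 14.
Step 2: Doubling constant K = |A + A|/|A| = 14/6 = 14/6 ≈ 2.3333.
Step 3: Plünnecke-Ruzsa gives |3A| ≤ K³·|A| = (2.3333)³ · 6 ≈ 76.2222.
Step 4: Compute 3A = A + A + A directly by enumerating all triples (a,b,c) ∈ A³; |3A| = 22.
Step 5: Check 22 ≤ 76.2222? Yes ✓.

K = 14/6, Plünnecke-Ruzsa bound K³|A| ≈ 76.2222, |3A| = 22, inequality holds.


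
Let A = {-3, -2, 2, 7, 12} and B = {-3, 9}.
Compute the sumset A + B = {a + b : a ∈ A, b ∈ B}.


A + B = {a + b : a ∈ A, b ∈ B}.
Enumerate all |A|·|B| = 5·2 = 10 pairs (a, b) and collect distinct sums.
a = -3: -3+-3=-6, -3+9=6
a = -2: -2+-3=-5, -2+9=7
a = 2: 2+-3=-1, 2+9=11
a = 7: 7+-3=4, 7+9=16
a = 12: 12+-3=9, 12+9=21
Collecting distinct sums: A + B = {-6, -5, -1, 4, 6, 7, 9, 11, 16, 21}
|A + B| = 10

A + B = {-6, -5, -1, 4, 6, 7, 9, 11, 16, 21}


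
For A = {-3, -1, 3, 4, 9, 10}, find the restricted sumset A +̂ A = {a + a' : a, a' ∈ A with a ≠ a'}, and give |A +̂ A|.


Restricted sumset: A +̂ A = {a + a' : a ∈ A, a' ∈ A, a ≠ a'}.
Equivalently, take A + A and drop any sum 2a that is achievable ONLY as a + a for a ∈ A (i.e. sums representable only with equal summands).
Enumerate pairs (a, a') with a < a' (symmetric, so each unordered pair gives one sum; this covers all a ≠ a'):
  -3 + -1 = -4
  -3 + 3 = 0
  -3 + 4 = 1
  -3 + 9 = 6
  -3 + 10 = 7
  -1 + 3 = 2
  -1 + 4 = 3
  -1 + 9 = 8
  -1 + 10 = 9
  3 + 4 = 7
  3 + 9 = 12
  3 + 10 = 13
  4 + 9 = 13
  4 + 10 = 14
  9 + 10 = 19
Collected distinct sums: {-4, 0, 1, 2, 3, 6, 7, 8, 9, 12, 13, 14, 19}
|A +̂ A| = 13
(Reference bound: |A +̂ A| ≥ 2|A| - 3 for |A| ≥ 2, with |A| = 6 giving ≥ 9.)

|A +̂ A| = 13


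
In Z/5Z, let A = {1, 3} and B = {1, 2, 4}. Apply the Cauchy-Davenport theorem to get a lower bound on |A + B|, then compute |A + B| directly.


Cauchy-Davenport: |A + B| ≥ min(p, |A| + |B| - 1) for A, B nonempty in Z/pZ.
|A| = 2, |B| = 3, p = 5.
CD lower bound = min(5, 2 + 3 - 1) = min(5, 4) = 4.
Compute A + B mod 5 directly:
a = 1: 1+1=2, 1+2=3, 1+4=0
a = 3: 3+1=4, 3+2=0, 3+4=2
A + B = {0, 2, 3, 4}, so |A + B| = 4.
Verify: 4 ≥ 4? Yes ✓.

CD lower bound = 4, actual |A + B| = 4.


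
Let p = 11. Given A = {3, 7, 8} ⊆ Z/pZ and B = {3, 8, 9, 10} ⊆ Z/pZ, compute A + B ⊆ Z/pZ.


Work in Z/11Z: reduce every sum a + b modulo 11.
Enumerate all 12 pairs:
a = 3: 3+3=6, 3+8=0, 3+9=1, 3+10=2
a = 7: 7+3=10, 7+8=4, 7+9=5, 7+10=6
a = 8: 8+3=0, 8+8=5, 8+9=6, 8+10=7
Distinct residues collected: {0, 1, 2, 4, 5, 6, 7, 10}
|A + B| = 8 (out of 11 total residues).

A + B = {0, 1, 2, 4, 5, 6, 7, 10}


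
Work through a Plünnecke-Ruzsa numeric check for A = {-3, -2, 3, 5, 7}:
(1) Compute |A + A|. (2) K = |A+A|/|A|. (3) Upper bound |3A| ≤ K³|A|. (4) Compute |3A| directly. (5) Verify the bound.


|A| = 5.
Step 1: Compute A + A by enumerating all 25 pairs.
A + A = {-6, -5, -4, 0, 1, 2, 3, 4, 5, 6, 8, 10, 12, 14}, so |A + A| = 14.
Step 2: Doubling constant K = |A + A|/|A| = 14/5 = 14/5 ≈ 2.8000.
Step 3: Plünnecke-Ruzsa gives |3A| ≤ K³·|A| = (2.8000)³ · 5 ≈ 109.7600.
Step 4: Compute 3A = A + A + A directly by enumerating all triples (a,b,c) ∈ A³; |3A| = 25.
Step 5: Check 25 ≤ 109.7600? Yes ✓.

K = 14/5, Plünnecke-Ruzsa bound K³|A| ≈ 109.7600, |3A| = 25, inequality holds.


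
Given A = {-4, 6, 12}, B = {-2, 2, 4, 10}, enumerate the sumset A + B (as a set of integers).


A + B = {a + b : a ∈ A, b ∈ B}.
Enumerate all |A|·|B| = 3·4 = 12 pairs (a, b) and collect distinct sums.
a = -4: -4+-2=-6, -4+2=-2, -4+4=0, -4+10=6
a = 6: 6+-2=4, 6+2=8, 6+4=10, 6+10=16
a = 12: 12+-2=10, 12+2=14, 12+4=16, 12+10=22
Collecting distinct sums: A + B = {-6, -2, 0, 4, 6, 8, 10, 14, 16, 22}
|A + B| = 10

A + B = {-6, -2, 0, 4, 6, 8, 10, 14, 16, 22}


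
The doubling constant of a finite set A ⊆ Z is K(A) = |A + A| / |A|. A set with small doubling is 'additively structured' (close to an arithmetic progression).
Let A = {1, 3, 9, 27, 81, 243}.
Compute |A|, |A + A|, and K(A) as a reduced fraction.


|A| = 6.
Compute A + A by enumerating all 36 pairs.
A + A = {2, 4, 6, 10, 12, 18, 28, 30, 36, 54, 82, 84, 90, 108, 162, 244, 246, 252, 270, 324, 486}, so |A + A| = 21.
K = |A + A| / |A| = 21/6 = 7/2 ≈ 3.5000.
Reference: AP of size 6 gives K = 11/6 ≈ 1.8333; a fully generic set of size 6 gives K ≈ 3.5000.

|A| = 6, |A + A| = 21, K = 21/6 = 7/2.


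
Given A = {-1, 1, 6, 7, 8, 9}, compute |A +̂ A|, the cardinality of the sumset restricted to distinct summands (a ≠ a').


Restricted sumset: A +̂ A = {a + a' : a ∈ A, a' ∈ A, a ≠ a'}.
Equivalently, take A + A and drop any sum 2a that is achievable ONLY as a + a for a ∈ A (i.e. sums representable only with equal summands).
Enumerate pairs (a, a') with a < a' (symmetric, so each unordered pair gives one sum; this covers all a ≠ a'):
  -1 + 1 = 0
  -1 + 6 = 5
  -1 + 7 = 6
  -1 + 8 = 7
  -1 + 9 = 8
  1 + 6 = 7
  1 + 7 = 8
  1 + 8 = 9
  1 + 9 = 10
  6 + 7 = 13
  6 + 8 = 14
  6 + 9 = 15
  7 + 8 = 15
  7 + 9 = 16
  8 + 9 = 17
Collected distinct sums: {0, 5, 6, 7, 8, 9, 10, 13, 14, 15, 16, 17}
|A +̂ A| = 12
(Reference bound: |A +̂ A| ≥ 2|A| - 3 for |A| ≥ 2, with |A| = 6 giving ≥ 9.)

|A +̂ A| = 12


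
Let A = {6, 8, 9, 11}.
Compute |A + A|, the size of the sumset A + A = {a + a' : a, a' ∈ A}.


A + A = {a + a' : a, a' ∈ A}; |A| = 4.
General bounds: 2|A| - 1 ≤ |A + A| ≤ |A|(|A|+1)/2, i.e. 7 ≤ |A + A| ≤ 10.
Lower bound 2|A|-1 is attained iff A is an arithmetic progression.
Enumerate sums a + a' for a ≤ a' (symmetric, so this suffices):
a = 6: 6+6=12, 6+8=14, 6+9=15, 6+11=17
a = 8: 8+8=16, 8+9=17, 8+11=19
a = 9: 9+9=18, 9+11=20
a = 11: 11+11=22
Distinct sums: {12, 14, 15, 16, 17, 18, 19, 20, 22}
|A + A| = 9

|A + A| = 9


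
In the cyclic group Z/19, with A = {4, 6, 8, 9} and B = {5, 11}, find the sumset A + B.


Work in Z/19Z: reduce every sum a + b modulo 19.
Enumerate all 8 pairs:
a = 4: 4+5=9, 4+11=15
a = 6: 6+5=11, 6+11=17
a = 8: 8+5=13, 8+11=0
a = 9: 9+5=14, 9+11=1
Distinct residues collected: {0, 1, 9, 11, 13, 14, 15, 17}
|A + B| = 8 (out of 19 total residues).

A + B = {0, 1, 9, 11, 13, 14, 15, 17}


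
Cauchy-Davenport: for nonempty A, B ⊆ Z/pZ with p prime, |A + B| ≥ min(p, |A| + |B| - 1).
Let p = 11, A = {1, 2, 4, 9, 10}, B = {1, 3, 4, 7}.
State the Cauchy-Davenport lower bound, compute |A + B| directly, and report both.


Cauchy-Davenport: |A + B| ≥ min(p, |A| + |B| - 1) for A, B nonempty in Z/pZ.
|A| = 5, |B| = 4, p = 11.
CD lower bound = min(11, 5 + 4 - 1) = min(11, 8) = 8.
Compute A + B mod 11 directly:
a = 1: 1+1=2, 1+3=4, 1+4=5, 1+7=8
a = 2: 2+1=3, 2+3=5, 2+4=6, 2+7=9
a = 4: 4+1=5, 4+3=7, 4+4=8, 4+7=0
a = 9: 9+1=10, 9+3=1, 9+4=2, 9+7=5
a = 10: 10+1=0, 10+3=2, 10+4=3, 10+7=6
A + B = {0, 1, 2, 3, 4, 5, 6, 7, 8, 9, 10}, so |A + B| = 11.
Verify: 11 ≥ 8? Yes ✓.

CD lower bound = 8, actual |A + B| = 11.


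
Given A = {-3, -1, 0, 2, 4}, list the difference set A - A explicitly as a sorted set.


A - A = {a - a' : a, a' ∈ A}.
Compute a - a' for each ordered pair (a, a'):
a = -3: -3--3=0, -3--1=-2, -3-0=-3, -3-2=-5, -3-4=-7
a = -1: -1--3=2, -1--1=0, -1-0=-1, -1-2=-3, -1-4=-5
a = 0: 0--3=3, 0--1=1, 0-0=0, 0-2=-2, 0-4=-4
a = 2: 2--3=5, 2--1=3, 2-0=2, 2-2=0, 2-4=-2
a = 4: 4--3=7, 4--1=5, 4-0=4, 4-2=2, 4-4=0
Collecting distinct values (and noting 0 appears from a-a):
A - A = {-7, -5, -4, -3, -2, -1, 0, 1, 2, 3, 4, 5, 7}
|A - A| = 13

A - A = {-7, -5, -4, -3, -2, -1, 0, 1, 2, 3, 4, 5, 7}


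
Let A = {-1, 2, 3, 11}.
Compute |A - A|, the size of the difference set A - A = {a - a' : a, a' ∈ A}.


A - A = {a - a' : a, a' ∈ A}; |A| = 4.
Bounds: 2|A|-1 ≤ |A - A| ≤ |A|² - |A| + 1, i.e. 7 ≤ |A - A| ≤ 13.
Note: 0 ∈ A - A always (from a - a). The set is symmetric: if d ∈ A - A then -d ∈ A - A.
Enumerate nonzero differences d = a - a' with a > a' (then include -d):
Positive differences: {1, 3, 4, 8, 9, 12}
Full difference set: {0} ∪ (positive diffs) ∪ (negative diffs).
|A - A| = 1 + 2·6 = 13 (matches direct enumeration: 13).

|A - A| = 13


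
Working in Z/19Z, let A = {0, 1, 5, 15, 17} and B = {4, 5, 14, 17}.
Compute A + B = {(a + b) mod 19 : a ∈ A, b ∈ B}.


Work in Z/19Z: reduce every sum a + b modulo 19.
Enumerate all 20 pairs:
a = 0: 0+4=4, 0+5=5, 0+14=14, 0+17=17
a = 1: 1+4=5, 1+5=6, 1+14=15, 1+17=18
a = 5: 5+4=9, 5+5=10, 5+14=0, 5+17=3
a = 15: 15+4=0, 15+5=1, 15+14=10, 15+17=13
a = 17: 17+4=2, 17+5=3, 17+14=12, 17+17=15
Distinct residues collected: {0, 1, 2, 3, 4, 5, 6, 9, 10, 12, 13, 14, 15, 17, 18}
|A + B| = 15 (out of 19 total residues).

A + B = {0, 1, 2, 3, 4, 5, 6, 9, 10, 12, 13, 14, 15, 17, 18}


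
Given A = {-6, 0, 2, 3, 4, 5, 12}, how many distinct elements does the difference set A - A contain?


A - A = {a - a' : a, a' ∈ A}; |A| = 7.
Bounds: 2|A|-1 ≤ |A - A| ≤ |A|² - |A| + 1, i.e. 13 ≤ |A - A| ≤ 43.
Note: 0 ∈ A - A always (from a - a). The set is symmetric: if d ∈ A - A then -d ∈ A - A.
Enumerate nonzero differences d = a - a' with a > a' (then include -d):
Positive differences: {1, 2, 3, 4, 5, 6, 7, 8, 9, 10, 11, 12, 18}
Full difference set: {0} ∪ (positive diffs) ∪ (negative diffs).
|A - A| = 1 + 2·13 = 27 (matches direct enumeration: 27).

|A - A| = 27


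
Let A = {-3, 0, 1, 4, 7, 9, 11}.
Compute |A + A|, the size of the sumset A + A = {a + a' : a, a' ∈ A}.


A + A = {a + a' : a, a' ∈ A}; |A| = 7.
General bounds: 2|A| - 1 ≤ |A + A| ≤ |A|(|A|+1)/2, i.e. 13 ≤ |A + A| ≤ 28.
Lower bound 2|A|-1 is attained iff A is an arithmetic progression.
Enumerate sums a + a' for a ≤ a' (symmetric, so this suffices):
a = -3: -3+-3=-6, -3+0=-3, -3+1=-2, -3+4=1, -3+7=4, -3+9=6, -3+11=8
a = 0: 0+0=0, 0+1=1, 0+4=4, 0+7=7, 0+9=9, 0+11=11
a = 1: 1+1=2, 1+4=5, 1+7=8, 1+9=10, 1+11=12
a = 4: 4+4=8, 4+7=11, 4+9=13, 4+11=15
a = 7: 7+7=14, 7+9=16, 7+11=18
a = 9: 9+9=18, 9+11=20
a = 11: 11+11=22
Distinct sums: {-6, -3, -2, 0, 1, 2, 4, 5, 6, 7, 8, 9, 10, 11, 12, 13, 14, 15, 16, 18, 20, 22}
|A + A| = 22

|A + A| = 22


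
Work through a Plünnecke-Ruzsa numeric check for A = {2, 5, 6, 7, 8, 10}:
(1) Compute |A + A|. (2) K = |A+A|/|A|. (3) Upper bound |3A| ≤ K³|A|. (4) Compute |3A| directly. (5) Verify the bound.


|A| = 6.
Step 1: Compute A + A by enumerating all 36 pairs.
A + A = {4, 7, 8, 9, 10, 11, 12, 13, 14, 15, 16, 17, 18, 20}, so |A + A| = 14.
Step 2: Doubling constant K = |A + A|/|A| = 14/6 = 14/6 ≈ 2.3333.
Step 3: Plünnecke-Ruzsa gives |3A| ≤ K³·|A| = (2.3333)³ · 6 ≈ 76.2222.
Step 4: Compute 3A = A + A + A directly by enumerating all triples (a,b,c) ∈ A³; |3A| = 22.
Step 5: Check 22 ≤ 76.2222? Yes ✓.

K = 14/6, Plünnecke-Ruzsa bound K³|A| ≈ 76.2222, |3A| = 22, inequality holds.


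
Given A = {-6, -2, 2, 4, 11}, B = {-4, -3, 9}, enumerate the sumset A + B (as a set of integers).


A + B = {a + b : a ∈ A, b ∈ B}.
Enumerate all |A|·|B| = 5·3 = 15 pairs (a, b) and collect distinct sums.
a = -6: -6+-4=-10, -6+-3=-9, -6+9=3
a = -2: -2+-4=-6, -2+-3=-5, -2+9=7
a = 2: 2+-4=-2, 2+-3=-1, 2+9=11
a = 4: 4+-4=0, 4+-3=1, 4+9=13
a = 11: 11+-4=7, 11+-3=8, 11+9=20
Collecting distinct sums: A + B = {-10, -9, -6, -5, -2, -1, 0, 1, 3, 7, 8, 11, 13, 20}
|A + B| = 14

A + B = {-10, -9, -6, -5, -2, -1, 0, 1, 3, 7, 8, 11, 13, 20}


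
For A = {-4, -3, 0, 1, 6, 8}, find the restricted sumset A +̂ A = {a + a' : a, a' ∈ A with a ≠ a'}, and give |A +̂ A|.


Restricted sumset: A +̂ A = {a + a' : a ∈ A, a' ∈ A, a ≠ a'}.
Equivalently, take A + A and drop any sum 2a that is achievable ONLY as a + a for a ∈ A (i.e. sums representable only with equal summands).
Enumerate pairs (a, a') with a < a' (symmetric, so each unordered pair gives one sum; this covers all a ≠ a'):
  -4 + -3 = -7
  -4 + 0 = -4
  -4 + 1 = -3
  -4 + 6 = 2
  -4 + 8 = 4
  -3 + 0 = -3
  -3 + 1 = -2
  -3 + 6 = 3
  -3 + 8 = 5
  0 + 1 = 1
  0 + 6 = 6
  0 + 8 = 8
  1 + 6 = 7
  1 + 8 = 9
  6 + 8 = 14
Collected distinct sums: {-7, -4, -3, -2, 1, 2, 3, 4, 5, 6, 7, 8, 9, 14}
|A +̂ A| = 14
(Reference bound: |A +̂ A| ≥ 2|A| - 3 for |A| ≥ 2, with |A| = 6 giving ≥ 9.)

|A +̂ A| = 14


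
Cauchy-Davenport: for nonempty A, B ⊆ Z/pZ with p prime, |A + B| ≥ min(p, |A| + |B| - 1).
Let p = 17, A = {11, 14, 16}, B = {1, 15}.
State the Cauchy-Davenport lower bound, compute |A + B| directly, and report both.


Cauchy-Davenport: |A + B| ≥ min(p, |A| + |B| - 1) for A, B nonempty in Z/pZ.
|A| = 3, |B| = 2, p = 17.
CD lower bound = min(17, 3 + 2 - 1) = min(17, 4) = 4.
Compute A + B mod 17 directly:
a = 11: 11+1=12, 11+15=9
a = 14: 14+1=15, 14+15=12
a = 16: 16+1=0, 16+15=14
A + B = {0, 9, 12, 14, 15}, so |A + B| = 5.
Verify: 5 ≥ 4? Yes ✓.

CD lower bound = 4, actual |A + B| = 5.


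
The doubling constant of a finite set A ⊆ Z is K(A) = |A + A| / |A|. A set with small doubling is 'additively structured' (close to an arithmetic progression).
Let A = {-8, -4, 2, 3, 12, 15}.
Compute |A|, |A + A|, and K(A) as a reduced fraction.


|A| = 6.
Compute A + A by enumerating all 36 pairs.
A + A = {-16, -12, -8, -6, -5, -2, -1, 4, 5, 6, 7, 8, 11, 14, 15, 17, 18, 24, 27, 30}, so |A + A| = 20.
K = |A + A| / |A| = 20/6 = 10/3 ≈ 3.3333.
Reference: AP of size 6 gives K = 11/6 ≈ 1.8333; a fully generic set of size 6 gives K ≈ 3.5000.

|A| = 6, |A + A| = 20, K = 20/6 = 10/3.


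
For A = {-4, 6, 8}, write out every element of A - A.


A - A = {a - a' : a, a' ∈ A}.
Compute a - a' for each ordered pair (a, a'):
a = -4: -4--4=0, -4-6=-10, -4-8=-12
a = 6: 6--4=10, 6-6=0, 6-8=-2
a = 8: 8--4=12, 8-6=2, 8-8=0
Collecting distinct values (and noting 0 appears from a-a):
A - A = {-12, -10, -2, 0, 2, 10, 12}
|A - A| = 7

A - A = {-12, -10, -2, 0, 2, 10, 12}


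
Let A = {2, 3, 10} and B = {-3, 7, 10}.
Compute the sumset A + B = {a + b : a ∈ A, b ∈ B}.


A + B = {a + b : a ∈ A, b ∈ B}.
Enumerate all |A|·|B| = 3·3 = 9 pairs (a, b) and collect distinct sums.
a = 2: 2+-3=-1, 2+7=9, 2+10=12
a = 3: 3+-3=0, 3+7=10, 3+10=13
a = 10: 10+-3=7, 10+7=17, 10+10=20
Collecting distinct sums: A + B = {-1, 0, 7, 9, 10, 12, 13, 17, 20}
|A + B| = 9

A + B = {-1, 0, 7, 9, 10, 12, 13, 17, 20}


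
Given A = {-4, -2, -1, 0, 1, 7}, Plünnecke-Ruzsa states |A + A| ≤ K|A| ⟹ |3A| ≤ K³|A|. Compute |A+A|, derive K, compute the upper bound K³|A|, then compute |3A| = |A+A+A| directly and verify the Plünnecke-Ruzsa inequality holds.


|A| = 6.
Step 1: Compute A + A by enumerating all 36 pairs.
A + A = {-8, -6, -5, -4, -3, -2, -1, 0, 1, 2, 3, 5, 6, 7, 8, 14}, so |A + A| = 16.
Step 2: Doubling constant K = |A + A|/|A| = 16/6 = 16/6 ≈ 2.6667.
Step 3: Plünnecke-Ruzsa gives |3A| ≤ K³·|A| = (2.6667)³ · 6 ≈ 113.7778.
Step 4: Compute 3A = A + A + A directly by enumerating all triples (a,b,c) ∈ A³; |3A| = 27.
Step 5: Check 27 ≤ 113.7778? Yes ✓.

K = 16/6, Plünnecke-Ruzsa bound K³|A| ≈ 113.7778, |3A| = 27, inequality holds.


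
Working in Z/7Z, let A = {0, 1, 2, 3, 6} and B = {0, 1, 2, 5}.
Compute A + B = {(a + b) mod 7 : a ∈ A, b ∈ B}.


Work in Z/7Z: reduce every sum a + b modulo 7.
Enumerate all 20 pairs:
a = 0: 0+0=0, 0+1=1, 0+2=2, 0+5=5
a = 1: 1+0=1, 1+1=2, 1+2=3, 1+5=6
a = 2: 2+0=2, 2+1=3, 2+2=4, 2+5=0
a = 3: 3+0=3, 3+1=4, 3+2=5, 3+5=1
a = 6: 6+0=6, 6+1=0, 6+2=1, 6+5=4
Distinct residues collected: {0, 1, 2, 3, 4, 5, 6}
|A + B| = 7 (out of 7 total residues).

A + B = {0, 1, 2, 3, 4, 5, 6}


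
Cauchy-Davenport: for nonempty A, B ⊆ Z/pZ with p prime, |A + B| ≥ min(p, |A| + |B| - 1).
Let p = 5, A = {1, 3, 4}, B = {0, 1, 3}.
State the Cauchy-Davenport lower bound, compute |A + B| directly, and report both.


Cauchy-Davenport: |A + B| ≥ min(p, |A| + |B| - 1) for A, B nonempty in Z/pZ.
|A| = 3, |B| = 3, p = 5.
CD lower bound = min(5, 3 + 3 - 1) = min(5, 5) = 5.
Compute A + B mod 5 directly:
a = 1: 1+0=1, 1+1=2, 1+3=4
a = 3: 3+0=3, 3+1=4, 3+3=1
a = 4: 4+0=4, 4+1=0, 4+3=2
A + B = {0, 1, 2, 3, 4}, so |A + B| = 5.
Verify: 5 ≥ 5? Yes ✓.

CD lower bound = 5, actual |A + B| = 5.


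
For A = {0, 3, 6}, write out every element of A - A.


A - A = {a - a' : a, a' ∈ A}.
Compute a - a' for each ordered pair (a, a'):
a = 0: 0-0=0, 0-3=-3, 0-6=-6
a = 3: 3-0=3, 3-3=0, 3-6=-3
a = 6: 6-0=6, 6-3=3, 6-6=0
Collecting distinct values (and noting 0 appears from a-a):
A - A = {-6, -3, 0, 3, 6}
|A - A| = 5

A - A = {-6, -3, 0, 3, 6}


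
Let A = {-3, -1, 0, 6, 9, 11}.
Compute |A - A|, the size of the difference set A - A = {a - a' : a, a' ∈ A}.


A - A = {a - a' : a, a' ∈ A}; |A| = 6.
Bounds: 2|A|-1 ≤ |A - A| ≤ |A|² - |A| + 1, i.e. 11 ≤ |A - A| ≤ 31.
Note: 0 ∈ A - A always (from a - a). The set is symmetric: if d ∈ A - A then -d ∈ A - A.
Enumerate nonzero differences d = a - a' with a > a' (then include -d):
Positive differences: {1, 2, 3, 5, 6, 7, 9, 10, 11, 12, 14}
Full difference set: {0} ∪ (positive diffs) ∪ (negative diffs).
|A - A| = 1 + 2·11 = 23 (matches direct enumeration: 23).

|A - A| = 23


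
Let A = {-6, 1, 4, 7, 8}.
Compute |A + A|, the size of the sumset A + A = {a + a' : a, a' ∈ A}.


A + A = {a + a' : a, a' ∈ A}; |A| = 5.
General bounds: 2|A| - 1 ≤ |A + A| ≤ |A|(|A|+1)/2, i.e. 9 ≤ |A + A| ≤ 15.
Lower bound 2|A|-1 is attained iff A is an arithmetic progression.
Enumerate sums a + a' for a ≤ a' (symmetric, so this suffices):
a = -6: -6+-6=-12, -6+1=-5, -6+4=-2, -6+7=1, -6+8=2
a = 1: 1+1=2, 1+4=5, 1+7=8, 1+8=9
a = 4: 4+4=8, 4+7=11, 4+8=12
a = 7: 7+7=14, 7+8=15
a = 8: 8+8=16
Distinct sums: {-12, -5, -2, 1, 2, 5, 8, 9, 11, 12, 14, 15, 16}
|A + A| = 13

|A + A| = 13


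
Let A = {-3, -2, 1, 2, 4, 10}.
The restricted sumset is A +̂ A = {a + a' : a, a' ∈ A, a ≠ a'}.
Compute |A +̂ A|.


Restricted sumset: A +̂ A = {a + a' : a ∈ A, a' ∈ A, a ≠ a'}.
Equivalently, take A + A and drop any sum 2a that is achievable ONLY as a + a for a ∈ A (i.e. sums representable only with equal summands).
Enumerate pairs (a, a') with a < a' (symmetric, so each unordered pair gives one sum; this covers all a ≠ a'):
  -3 + -2 = -5
  -3 + 1 = -2
  -3 + 2 = -1
  -3 + 4 = 1
  -3 + 10 = 7
  -2 + 1 = -1
  -2 + 2 = 0
  -2 + 4 = 2
  -2 + 10 = 8
  1 + 2 = 3
  1 + 4 = 5
  1 + 10 = 11
  2 + 4 = 6
  2 + 10 = 12
  4 + 10 = 14
Collected distinct sums: {-5, -2, -1, 0, 1, 2, 3, 5, 6, 7, 8, 11, 12, 14}
|A +̂ A| = 14
(Reference bound: |A +̂ A| ≥ 2|A| - 3 for |A| ≥ 2, with |A| = 6 giving ≥ 9.)

|A +̂ A| = 14


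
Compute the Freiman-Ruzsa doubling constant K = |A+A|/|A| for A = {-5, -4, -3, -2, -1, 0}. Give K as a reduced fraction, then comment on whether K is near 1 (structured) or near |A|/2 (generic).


|A| = 6.
Compute A + A by enumerating all 36 pairs.
A + A = {-10, -9, -8, -7, -6, -5, -4, -3, -2, -1, 0}, so |A + A| = 11.
K = |A + A| / |A| = 11/6 (already in lowest terms) ≈ 1.8333.
Reference: AP of size 6 gives K = 11/6 ≈ 1.8333; a fully generic set of size 6 gives K ≈ 3.5000.

|A| = 6, |A + A| = 11, K = 11/6.


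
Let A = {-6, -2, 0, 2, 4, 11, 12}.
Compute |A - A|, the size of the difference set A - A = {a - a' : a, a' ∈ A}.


A - A = {a - a' : a, a' ∈ A}; |A| = 7.
Bounds: 2|A|-1 ≤ |A - A| ≤ |A|² - |A| + 1, i.e. 13 ≤ |A - A| ≤ 43.
Note: 0 ∈ A - A always (from a - a). The set is symmetric: if d ∈ A - A then -d ∈ A - A.
Enumerate nonzero differences d = a - a' with a > a' (then include -d):
Positive differences: {1, 2, 4, 6, 7, 8, 9, 10, 11, 12, 13, 14, 17, 18}
Full difference set: {0} ∪ (positive diffs) ∪ (negative diffs).
|A - A| = 1 + 2·14 = 29 (matches direct enumeration: 29).

|A - A| = 29


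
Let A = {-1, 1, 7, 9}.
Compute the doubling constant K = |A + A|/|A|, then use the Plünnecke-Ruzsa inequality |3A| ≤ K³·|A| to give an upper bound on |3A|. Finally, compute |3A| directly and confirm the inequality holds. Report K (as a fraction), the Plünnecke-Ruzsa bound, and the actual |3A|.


|A| = 4.
Step 1: Compute A + A by enumerating all 16 pairs.
A + A = {-2, 0, 2, 6, 8, 10, 14, 16, 18}, so |A + A| = 9.
Step 2: Doubling constant K = |A + A|/|A| = 9/4 = 9/4 ≈ 2.2500.
Step 3: Plünnecke-Ruzsa gives |3A| ≤ K³·|A| = (2.2500)³ · 4 ≈ 45.5625.
Step 4: Compute 3A = A + A + A directly by enumerating all triples (a,b,c) ∈ A³; |3A| = 16.
Step 5: Check 16 ≤ 45.5625? Yes ✓.

K = 9/4, Plünnecke-Ruzsa bound K³|A| ≈ 45.5625, |3A| = 16, inequality holds.


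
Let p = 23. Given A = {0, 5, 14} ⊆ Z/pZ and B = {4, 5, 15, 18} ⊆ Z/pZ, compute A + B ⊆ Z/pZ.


Work in Z/23Z: reduce every sum a + b modulo 23.
Enumerate all 12 pairs:
a = 0: 0+4=4, 0+5=5, 0+15=15, 0+18=18
a = 5: 5+4=9, 5+5=10, 5+15=20, 5+18=0
a = 14: 14+4=18, 14+5=19, 14+15=6, 14+18=9
Distinct residues collected: {0, 4, 5, 6, 9, 10, 15, 18, 19, 20}
|A + B| = 10 (out of 23 total residues).

A + B = {0, 4, 5, 6, 9, 10, 15, 18, 19, 20}


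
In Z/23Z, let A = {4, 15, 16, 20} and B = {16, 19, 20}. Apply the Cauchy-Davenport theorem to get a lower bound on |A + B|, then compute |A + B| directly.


Cauchy-Davenport: |A + B| ≥ min(p, |A| + |B| - 1) for A, B nonempty in Z/pZ.
|A| = 4, |B| = 3, p = 23.
CD lower bound = min(23, 4 + 3 - 1) = min(23, 6) = 6.
Compute A + B mod 23 directly:
a = 4: 4+16=20, 4+19=0, 4+20=1
a = 15: 15+16=8, 15+19=11, 15+20=12
a = 16: 16+16=9, 16+19=12, 16+20=13
a = 20: 20+16=13, 20+19=16, 20+20=17
A + B = {0, 1, 8, 9, 11, 12, 13, 16, 17, 20}, so |A + B| = 10.
Verify: 10 ≥ 6? Yes ✓.

CD lower bound = 6, actual |A + B| = 10.


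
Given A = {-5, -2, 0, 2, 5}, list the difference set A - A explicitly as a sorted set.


A - A = {a - a' : a, a' ∈ A}.
Compute a - a' for each ordered pair (a, a'):
a = -5: -5--5=0, -5--2=-3, -5-0=-5, -5-2=-7, -5-5=-10
a = -2: -2--5=3, -2--2=0, -2-0=-2, -2-2=-4, -2-5=-7
a = 0: 0--5=5, 0--2=2, 0-0=0, 0-2=-2, 0-5=-5
a = 2: 2--5=7, 2--2=4, 2-0=2, 2-2=0, 2-5=-3
a = 5: 5--5=10, 5--2=7, 5-0=5, 5-2=3, 5-5=0
Collecting distinct values (and noting 0 appears from a-a):
A - A = {-10, -7, -5, -4, -3, -2, 0, 2, 3, 4, 5, 7, 10}
|A - A| = 13

A - A = {-10, -7, -5, -4, -3, -2, 0, 2, 3, 4, 5, 7, 10}


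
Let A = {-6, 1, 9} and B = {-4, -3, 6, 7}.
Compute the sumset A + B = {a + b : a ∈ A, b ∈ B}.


A + B = {a + b : a ∈ A, b ∈ B}.
Enumerate all |A|·|B| = 3·4 = 12 pairs (a, b) and collect distinct sums.
a = -6: -6+-4=-10, -6+-3=-9, -6+6=0, -6+7=1
a = 1: 1+-4=-3, 1+-3=-2, 1+6=7, 1+7=8
a = 9: 9+-4=5, 9+-3=6, 9+6=15, 9+7=16
Collecting distinct sums: A + B = {-10, -9, -3, -2, 0, 1, 5, 6, 7, 8, 15, 16}
|A + B| = 12

A + B = {-10, -9, -3, -2, 0, 1, 5, 6, 7, 8, 15, 16}


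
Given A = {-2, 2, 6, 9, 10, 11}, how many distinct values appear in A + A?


A + A = {a + a' : a, a' ∈ A}; |A| = 6.
General bounds: 2|A| - 1 ≤ |A + A| ≤ |A|(|A|+1)/2, i.e. 11 ≤ |A + A| ≤ 21.
Lower bound 2|A|-1 is attained iff A is an arithmetic progression.
Enumerate sums a + a' for a ≤ a' (symmetric, so this suffices):
a = -2: -2+-2=-4, -2+2=0, -2+6=4, -2+9=7, -2+10=8, -2+11=9
a = 2: 2+2=4, 2+6=8, 2+9=11, 2+10=12, 2+11=13
a = 6: 6+6=12, 6+9=15, 6+10=16, 6+11=17
a = 9: 9+9=18, 9+10=19, 9+11=20
a = 10: 10+10=20, 10+11=21
a = 11: 11+11=22
Distinct sums: {-4, 0, 4, 7, 8, 9, 11, 12, 13, 15, 16, 17, 18, 19, 20, 21, 22}
|A + A| = 17

|A + A| = 17


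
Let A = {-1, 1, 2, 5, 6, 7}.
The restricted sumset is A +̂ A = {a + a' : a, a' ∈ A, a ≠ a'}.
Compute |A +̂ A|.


Restricted sumset: A +̂ A = {a + a' : a ∈ A, a' ∈ A, a ≠ a'}.
Equivalently, take A + A and drop any sum 2a that is achievable ONLY as a + a for a ∈ A (i.e. sums representable only with equal summands).
Enumerate pairs (a, a') with a < a' (symmetric, so each unordered pair gives one sum; this covers all a ≠ a'):
  -1 + 1 = 0
  -1 + 2 = 1
  -1 + 5 = 4
  -1 + 6 = 5
  -1 + 7 = 6
  1 + 2 = 3
  1 + 5 = 6
  1 + 6 = 7
  1 + 7 = 8
  2 + 5 = 7
  2 + 6 = 8
  2 + 7 = 9
  5 + 6 = 11
  5 + 7 = 12
  6 + 7 = 13
Collected distinct sums: {0, 1, 3, 4, 5, 6, 7, 8, 9, 11, 12, 13}
|A +̂ A| = 12
(Reference bound: |A +̂ A| ≥ 2|A| - 3 for |A| ≥ 2, with |A| = 6 giving ≥ 9.)

|A +̂ A| = 12


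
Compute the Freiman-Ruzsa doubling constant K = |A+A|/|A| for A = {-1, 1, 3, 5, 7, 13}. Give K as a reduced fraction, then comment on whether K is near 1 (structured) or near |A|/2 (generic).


|A| = 6.
Compute A + A by enumerating all 36 pairs.
A + A = {-2, 0, 2, 4, 6, 8, 10, 12, 14, 16, 18, 20, 26}, so |A + A| = 13.
K = |A + A| / |A| = 13/6 (already in lowest terms) ≈ 2.1667.
Reference: AP of size 6 gives K = 11/6 ≈ 1.8333; a fully generic set of size 6 gives K ≈ 3.5000.

|A| = 6, |A + A| = 13, K = 13/6.


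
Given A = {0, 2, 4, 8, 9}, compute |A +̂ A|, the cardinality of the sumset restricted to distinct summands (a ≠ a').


Restricted sumset: A +̂ A = {a + a' : a ∈ A, a' ∈ A, a ≠ a'}.
Equivalently, take A + A and drop any sum 2a that is achievable ONLY as a + a for a ∈ A (i.e. sums representable only with equal summands).
Enumerate pairs (a, a') with a < a' (symmetric, so each unordered pair gives one sum; this covers all a ≠ a'):
  0 + 2 = 2
  0 + 4 = 4
  0 + 8 = 8
  0 + 9 = 9
  2 + 4 = 6
  2 + 8 = 10
  2 + 9 = 11
  4 + 8 = 12
  4 + 9 = 13
  8 + 9 = 17
Collected distinct sums: {2, 4, 6, 8, 9, 10, 11, 12, 13, 17}
|A +̂ A| = 10
(Reference bound: |A +̂ A| ≥ 2|A| - 3 for |A| ≥ 2, with |A| = 5 giving ≥ 7.)

|A +̂ A| = 10


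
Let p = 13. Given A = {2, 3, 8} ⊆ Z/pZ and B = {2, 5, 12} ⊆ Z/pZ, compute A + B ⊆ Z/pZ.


Work in Z/13Z: reduce every sum a + b modulo 13.
Enumerate all 9 pairs:
a = 2: 2+2=4, 2+5=7, 2+12=1
a = 3: 3+2=5, 3+5=8, 3+12=2
a = 8: 8+2=10, 8+5=0, 8+12=7
Distinct residues collected: {0, 1, 2, 4, 5, 7, 8, 10}
|A + B| = 8 (out of 13 total residues).

A + B = {0, 1, 2, 4, 5, 7, 8, 10}


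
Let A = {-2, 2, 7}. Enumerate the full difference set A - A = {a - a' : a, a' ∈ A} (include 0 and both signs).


A - A = {a - a' : a, a' ∈ A}.
Compute a - a' for each ordered pair (a, a'):
a = -2: -2--2=0, -2-2=-4, -2-7=-9
a = 2: 2--2=4, 2-2=0, 2-7=-5
a = 7: 7--2=9, 7-2=5, 7-7=0
Collecting distinct values (and noting 0 appears from a-a):
A - A = {-9, -5, -4, 0, 4, 5, 9}
|A - A| = 7

A - A = {-9, -5, -4, 0, 4, 5, 9}


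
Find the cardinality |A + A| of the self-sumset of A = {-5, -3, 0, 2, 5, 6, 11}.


A + A = {a + a' : a, a' ∈ A}; |A| = 7.
General bounds: 2|A| - 1 ≤ |A + A| ≤ |A|(|A|+1)/2, i.e. 13 ≤ |A + A| ≤ 28.
Lower bound 2|A|-1 is attained iff A is an arithmetic progression.
Enumerate sums a + a' for a ≤ a' (symmetric, so this suffices):
a = -5: -5+-5=-10, -5+-3=-8, -5+0=-5, -5+2=-3, -5+5=0, -5+6=1, -5+11=6
a = -3: -3+-3=-6, -3+0=-3, -3+2=-1, -3+5=2, -3+6=3, -3+11=8
a = 0: 0+0=0, 0+2=2, 0+5=5, 0+6=6, 0+11=11
a = 2: 2+2=4, 2+5=7, 2+6=8, 2+11=13
a = 5: 5+5=10, 5+6=11, 5+11=16
a = 6: 6+6=12, 6+11=17
a = 11: 11+11=22
Distinct sums: {-10, -8, -6, -5, -3, -1, 0, 1, 2, 3, 4, 5, 6, 7, 8, 10, 11, 12, 13, 16, 17, 22}
|A + A| = 22

|A + A| = 22


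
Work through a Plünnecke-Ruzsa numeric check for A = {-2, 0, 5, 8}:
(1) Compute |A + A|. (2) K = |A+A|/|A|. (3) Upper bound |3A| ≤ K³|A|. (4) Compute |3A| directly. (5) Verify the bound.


|A| = 4.
Step 1: Compute A + A by enumerating all 16 pairs.
A + A = {-4, -2, 0, 3, 5, 6, 8, 10, 13, 16}, so |A + A| = 10.
Step 2: Doubling constant K = |A + A|/|A| = 10/4 = 10/4 ≈ 2.5000.
Step 3: Plünnecke-Ruzsa gives |3A| ≤ K³·|A| = (2.5000)³ · 4 ≈ 62.5000.
Step 4: Compute 3A = A + A + A directly by enumerating all triples (a,b,c) ∈ A³; |3A| = 19.
Step 5: Check 19 ≤ 62.5000? Yes ✓.

K = 10/4, Plünnecke-Ruzsa bound K³|A| ≈ 62.5000, |3A| = 19, inequality holds.


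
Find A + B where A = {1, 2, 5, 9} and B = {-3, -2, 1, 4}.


A + B = {a + b : a ∈ A, b ∈ B}.
Enumerate all |A|·|B| = 4·4 = 16 pairs (a, b) and collect distinct sums.
a = 1: 1+-3=-2, 1+-2=-1, 1+1=2, 1+4=5
a = 2: 2+-3=-1, 2+-2=0, 2+1=3, 2+4=6
a = 5: 5+-3=2, 5+-2=3, 5+1=6, 5+4=9
a = 9: 9+-3=6, 9+-2=7, 9+1=10, 9+4=13
Collecting distinct sums: A + B = {-2, -1, 0, 2, 3, 5, 6, 7, 9, 10, 13}
|A + B| = 11

A + B = {-2, -1, 0, 2, 3, 5, 6, 7, 9, 10, 13}


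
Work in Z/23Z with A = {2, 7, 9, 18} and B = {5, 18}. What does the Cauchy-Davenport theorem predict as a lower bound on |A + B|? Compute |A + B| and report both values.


Cauchy-Davenport: |A + B| ≥ min(p, |A| + |B| - 1) for A, B nonempty in Z/pZ.
|A| = 4, |B| = 2, p = 23.
CD lower bound = min(23, 4 + 2 - 1) = min(23, 5) = 5.
Compute A + B mod 23 directly:
a = 2: 2+5=7, 2+18=20
a = 7: 7+5=12, 7+18=2
a = 9: 9+5=14, 9+18=4
a = 18: 18+5=0, 18+18=13
A + B = {0, 2, 4, 7, 12, 13, 14, 20}, so |A + B| = 8.
Verify: 8 ≥ 5? Yes ✓.

CD lower bound = 5, actual |A + B| = 8.


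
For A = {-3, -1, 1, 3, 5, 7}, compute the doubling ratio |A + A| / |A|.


|A| = 6.
Compute A + A by enumerating all 36 pairs.
A + A = {-6, -4, -2, 0, 2, 4, 6, 8, 10, 12, 14}, so |A + A| = 11.
K = |A + A| / |A| = 11/6 (already in lowest terms) ≈ 1.8333.
Reference: AP of size 6 gives K = 11/6 ≈ 1.8333; a fully generic set of size 6 gives K ≈ 3.5000.

|A| = 6, |A + A| = 11, K = 11/6.


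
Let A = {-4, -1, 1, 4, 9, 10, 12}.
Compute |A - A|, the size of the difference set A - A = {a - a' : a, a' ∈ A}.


A - A = {a - a' : a, a' ∈ A}; |A| = 7.
Bounds: 2|A|-1 ≤ |A - A| ≤ |A|² - |A| + 1, i.e. 13 ≤ |A - A| ≤ 43.
Note: 0 ∈ A - A always (from a - a). The set is symmetric: if d ∈ A - A then -d ∈ A - A.
Enumerate nonzero differences d = a - a' with a > a' (then include -d):
Positive differences: {1, 2, 3, 5, 6, 8, 9, 10, 11, 13, 14, 16}
Full difference set: {0} ∪ (positive diffs) ∪ (negative diffs).
|A - A| = 1 + 2·12 = 25 (matches direct enumeration: 25).

|A - A| = 25


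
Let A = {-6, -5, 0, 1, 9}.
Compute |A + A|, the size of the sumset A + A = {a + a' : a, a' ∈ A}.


A + A = {a + a' : a, a' ∈ A}; |A| = 5.
General bounds: 2|A| - 1 ≤ |A + A| ≤ |A|(|A|+1)/2, i.e. 9 ≤ |A + A| ≤ 15.
Lower bound 2|A|-1 is attained iff A is an arithmetic progression.
Enumerate sums a + a' for a ≤ a' (symmetric, so this suffices):
a = -6: -6+-6=-12, -6+-5=-11, -6+0=-6, -6+1=-5, -6+9=3
a = -5: -5+-5=-10, -5+0=-5, -5+1=-4, -5+9=4
a = 0: 0+0=0, 0+1=1, 0+9=9
a = 1: 1+1=2, 1+9=10
a = 9: 9+9=18
Distinct sums: {-12, -11, -10, -6, -5, -4, 0, 1, 2, 3, 4, 9, 10, 18}
|A + A| = 14

|A + A| = 14


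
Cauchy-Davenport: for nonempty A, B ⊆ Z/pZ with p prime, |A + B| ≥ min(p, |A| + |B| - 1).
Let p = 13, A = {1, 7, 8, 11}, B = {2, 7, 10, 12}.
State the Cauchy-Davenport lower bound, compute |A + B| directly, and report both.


Cauchy-Davenport: |A + B| ≥ min(p, |A| + |B| - 1) for A, B nonempty in Z/pZ.
|A| = 4, |B| = 4, p = 13.
CD lower bound = min(13, 4 + 4 - 1) = min(13, 7) = 7.
Compute A + B mod 13 directly:
a = 1: 1+2=3, 1+7=8, 1+10=11, 1+12=0
a = 7: 7+2=9, 7+7=1, 7+10=4, 7+12=6
a = 8: 8+2=10, 8+7=2, 8+10=5, 8+12=7
a = 11: 11+2=0, 11+7=5, 11+10=8, 11+12=10
A + B = {0, 1, 2, 3, 4, 5, 6, 7, 8, 9, 10, 11}, so |A + B| = 12.
Verify: 12 ≥ 7? Yes ✓.

CD lower bound = 7, actual |A + B| = 12.


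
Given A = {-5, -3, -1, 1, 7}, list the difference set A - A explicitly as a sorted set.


A - A = {a - a' : a, a' ∈ A}.
Compute a - a' for each ordered pair (a, a'):
a = -5: -5--5=0, -5--3=-2, -5--1=-4, -5-1=-6, -5-7=-12
a = -3: -3--5=2, -3--3=0, -3--1=-2, -3-1=-4, -3-7=-10
a = -1: -1--5=4, -1--3=2, -1--1=0, -1-1=-2, -1-7=-8
a = 1: 1--5=6, 1--3=4, 1--1=2, 1-1=0, 1-7=-6
a = 7: 7--5=12, 7--3=10, 7--1=8, 7-1=6, 7-7=0
Collecting distinct values (and noting 0 appears from a-a):
A - A = {-12, -10, -8, -6, -4, -2, 0, 2, 4, 6, 8, 10, 12}
|A - A| = 13

A - A = {-12, -10, -8, -6, -4, -2, 0, 2, 4, 6, 8, 10, 12}


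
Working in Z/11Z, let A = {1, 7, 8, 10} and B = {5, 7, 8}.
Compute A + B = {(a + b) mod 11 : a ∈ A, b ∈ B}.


Work in Z/11Z: reduce every sum a + b modulo 11.
Enumerate all 12 pairs:
a = 1: 1+5=6, 1+7=8, 1+8=9
a = 7: 7+5=1, 7+7=3, 7+8=4
a = 8: 8+5=2, 8+7=4, 8+8=5
a = 10: 10+5=4, 10+7=6, 10+8=7
Distinct residues collected: {1, 2, 3, 4, 5, 6, 7, 8, 9}
|A + B| = 9 (out of 11 total residues).

A + B = {1, 2, 3, 4, 5, 6, 7, 8, 9}


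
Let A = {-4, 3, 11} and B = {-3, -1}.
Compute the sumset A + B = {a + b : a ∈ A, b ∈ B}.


A + B = {a + b : a ∈ A, b ∈ B}.
Enumerate all |A|·|B| = 3·2 = 6 pairs (a, b) and collect distinct sums.
a = -4: -4+-3=-7, -4+-1=-5
a = 3: 3+-3=0, 3+-1=2
a = 11: 11+-3=8, 11+-1=10
Collecting distinct sums: A + B = {-7, -5, 0, 2, 8, 10}
|A + B| = 6

A + B = {-7, -5, 0, 2, 8, 10}


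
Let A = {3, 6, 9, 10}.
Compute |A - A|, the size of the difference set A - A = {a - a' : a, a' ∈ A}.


A - A = {a - a' : a, a' ∈ A}; |A| = 4.
Bounds: 2|A|-1 ≤ |A - A| ≤ |A|² - |A| + 1, i.e. 7 ≤ |A - A| ≤ 13.
Note: 0 ∈ A - A always (from a - a). The set is symmetric: if d ∈ A - A then -d ∈ A - A.
Enumerate nonzero differences d = a - a' with a > a' (then include -d):
Positive differences: {1, 3, 4, 6, 7}
Full difference set: {0} ∪ (positive diffs) ∪ (negative diffs).
|A - A| = 1 + 2·5 = 11 (matches direct enumeration: 11).

|A - A| = 11


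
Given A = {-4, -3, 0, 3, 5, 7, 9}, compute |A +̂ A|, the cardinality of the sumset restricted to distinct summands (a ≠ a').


Restricted sumset: A +̂ A = {a + a' : a ∈ A, a' ∈ A, a ≠ a'}.
Equivalently, take A + A and drop any sum 2a that is achievable ONLY as a + a for a ∈ A (i.e. sums representable only with equal summands).
Enumerate pairs (a, a') with a < a' (symmetric, so each unordered pair gives one sum; this covers all a ≠ a'):
  -4 + -3 = -7
  -4 + 0 = -4
  -4 + 3 = -1
  -4 + 5 = 1
  -4 + 7 = 3
  -4 + 9 = 5
  -3 + 0 = -3
  -3 + 3 = 0
  -3 + 5 = 2
  -3 + 7 = 4
  -3 + 9 = 6
  0 + 3 = 3
  0 + 5 = 5
  0 + 7 = 7
  0 + 9 = 9
  3 + 5 = 8
  3 + 7 = 10
  3 + 9 = 12
  5 + 7 = 12
  5 + 9 = 14
  7 + 9 = 16
Collected distinct sums: {-7, -4, -3, -1, 0, 1, 2, 3, 4, 5, 6, 7, 8, 9, 10, 12, 14, 16}
|A +̂ A| = 18
(Reference bound: |A +̂ A| ≥ 2|A| - 3 for |A| ≥ 2, with |A| = 7 giving ≥ 11.)

|A +̂ A| = 18


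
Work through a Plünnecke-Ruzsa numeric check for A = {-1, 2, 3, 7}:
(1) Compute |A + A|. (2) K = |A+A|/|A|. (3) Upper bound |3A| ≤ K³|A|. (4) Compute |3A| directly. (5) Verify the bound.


|A| = 4.
Step 1: Compute A + A by enumerating all 16 pairs.
A + A = {-2, 1, 2, 4, 5, 6, 9, 10, 14}, so |A + A| = 9.
Step 2: Doubling constant K = |A + A|/|A| = 9/4 = 9/4 ≈ 2.2500.
Step 3: Plünnecke-Ruzsa gives |3A| ≤ K³·|A| = (2.2500)³ · 4 ≈ 45.5625.
Step 4: Compute 3A = A + A + A directly by enumerating all triples (a,b,c) ∈ A³; |3A| = 16.
Step 5: Check 16 ≤ 45.5625? Yes ✓.

K = 9/4, Plünnecke-Ruzsa bound K³|A| ≈ 45.5625, |3A| = 16, inequality holds.


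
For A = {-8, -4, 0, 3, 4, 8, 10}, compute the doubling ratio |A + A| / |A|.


|A| = 7.
Compute A + A by enumerating all 49 pairs.
A + A = {-16, -12, -8, -5, -4, -1, 0, 2, 3, 4, 6, 7, 8, 10, 11, 12, 13, 14, 16, 18, 20}, so |A + A| = 21.
K = |A + A| / |A| = 21/7 = 3/1 ≈ 3.0000.
Reference: AP of size 7 gives K = 13/7 ≈ 1.8571; a fully generic set of size 7 gives K ≈ 4.0000.

|A| = 7, |A + A| = 21, K = 21/7 = 3/1.


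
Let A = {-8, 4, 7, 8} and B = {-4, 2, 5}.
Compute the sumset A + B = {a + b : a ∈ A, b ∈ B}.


A + B = {a + b : a ∈ A, b ∈ B}.
Enumerate all |A|·|B| = 4·3 = 12 pairs (a, b) and collect distinct sums.
a = -8: -8+-4=-12, -8+2=-6, -8+5=-3
a = 4: 4+-4=0, 4+2=6, 4+5=9
a = 7: 7+-4=3, 7+2=9, 7+5=12
a = 8: 8+-4=4, 8+2=10, 8+5=13
Collecting distinct sums: A + B = {-12, -6, -3, 0, 3, 4, 6, 9, 10, 12, 13}
|A + B| = 11

A + B = {-12, -6, -3, 0, 3, 4, 6, 9, 10, 12, 13}


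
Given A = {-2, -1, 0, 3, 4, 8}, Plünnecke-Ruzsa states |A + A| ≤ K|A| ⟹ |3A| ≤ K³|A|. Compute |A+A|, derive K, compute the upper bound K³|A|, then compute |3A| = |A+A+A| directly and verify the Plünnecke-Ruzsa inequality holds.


|A| = 6.
Step 1: Compute A + A by enumerating all 36 pairs.
A + A = {-4, -3, -2, -1, 0, 1, 2, 3, 4, 6, 7, 8, 11, 12, 16}, so |A + A| = 15.
Step 2: Doubling constant K = |A + A|/|A| = 15/6 = 15/6 ≈ 2.5000.
Step 3: Plünnecke-Ruzsa gives |3A| ≤ K³·|A| = (2.5000)³ · 6 ≈ 93.7500.
Step 4: Compute 3A = A + A + A directly by enumerating all triples (a,b,c) ∈ A³; |3A| = 25.
Step 5: Check 25 ≤ 93.7500? Yes ✓.

K = 15/6, Plünnecke-Ruzsa bound K³|A| ≈ 93.7500, |3A| = 25, inequality holds.
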